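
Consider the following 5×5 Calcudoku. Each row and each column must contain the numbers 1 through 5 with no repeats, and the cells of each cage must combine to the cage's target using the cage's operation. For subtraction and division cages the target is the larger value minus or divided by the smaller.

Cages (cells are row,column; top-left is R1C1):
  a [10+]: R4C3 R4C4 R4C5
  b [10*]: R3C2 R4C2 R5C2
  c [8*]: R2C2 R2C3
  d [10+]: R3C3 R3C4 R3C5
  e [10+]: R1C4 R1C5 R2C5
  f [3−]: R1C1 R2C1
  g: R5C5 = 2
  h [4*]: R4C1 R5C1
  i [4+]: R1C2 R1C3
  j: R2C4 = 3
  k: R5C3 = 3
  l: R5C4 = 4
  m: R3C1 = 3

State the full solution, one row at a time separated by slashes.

Cage j is given, which forces R2C4 = 3.
Cage m is given, leaving R3C1 = 3.
Cage k is given, leaving R5C3 = 3.
Cage l is a single given cell, which forces R5C4 = 4.
Cage g is a single given cell, so R5C5 = 2.
The two cells of cage i must have sum 4, leaving R1C2 = 3.
Column 3 already has 3, leaving R1C3 = 1.
Cage h's pair has product 4; hence R4C1 = 4.
Row 5 already has 4; hence R5C1 = 1.
Row 5 already has 1, so R5C2 = 5.
The 3 cells of cage e must have sum 10, which forces R1C4 = 5.
The 3 cells of cage e must have sum 10; hence R1C5 = 4.
The 3 cells of cage e must have sum 10; hence R2C5 = 1.
Column 4 already has 5, so R3C4 = 1.
Column 5 now contains 1; hence R3C5 = 5.
Column 4 already has 5, which forces R4C4 = 2.
Cage a needs sum 10, which forces R4C5 = 3.
Row 1 now contains 5, which forces R1C1 = 2.
The two cells of cage f must have difference 3; hence R2C1 = 5.
1 is placed in row 3; hence R3C2 = 2.
Row 3 already has 5, leaving R3C3 = 4.
2 is placed in row 4; hence R4C2 = 1.
2 is placed in row 4, leaving R4C3 = 5.
Column 2 now contains 2; hence R2C2 = 4.
Column 3 now contains 4, so R2C3 = 2.

2 3 1 5 4 / 5 4 2 3 1 / 3 2 4 1 5 / 4 1 5 2 3 / 1 5 3 4 2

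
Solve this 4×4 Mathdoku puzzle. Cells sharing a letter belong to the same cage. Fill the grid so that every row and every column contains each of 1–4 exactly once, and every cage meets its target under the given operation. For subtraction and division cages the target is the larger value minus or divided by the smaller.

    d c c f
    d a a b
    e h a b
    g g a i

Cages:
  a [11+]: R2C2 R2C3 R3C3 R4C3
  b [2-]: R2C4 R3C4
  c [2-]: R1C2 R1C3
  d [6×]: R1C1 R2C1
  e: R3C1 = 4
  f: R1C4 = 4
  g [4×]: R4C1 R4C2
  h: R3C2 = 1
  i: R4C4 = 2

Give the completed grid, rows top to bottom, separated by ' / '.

2 3 1 4 / 3 2 4 1 / 4 1 2 3 / 1 4 3 2

Cage f is given, which forces R1C4 = 4.
Cage e is given, which forces R3C1 = 4.
H is a freebie, which forces R3C2 = 1.
Column 1 already has 4, which forces R4C1 = 1.
Column 2 now contains 1, which forces R4C2 = 4.
Cage i is a single given cell; hence R4C4 = 2.
Cage c's pair has difference 2, leaving R1C2 = 3.
Cage c's pair has difference 2, which forces R1C3 = 1.
Cage a has sum 11; hence R2C2 = 2.
Cage a has sum 11, leaving R2C3 = 4.
Cage b's pair has difference 2, which forces R2C4 = 1.
Cage a has sum 11; hence R3C3 = 2.
Column 4 now contains 2, so R3C4 = 3.
Row 4 already has 2, so R4C3 = 3.
3 is placed in row 1; hence R1C1 = 2.
Row 2 now contains 2; hence R2C1 = 3.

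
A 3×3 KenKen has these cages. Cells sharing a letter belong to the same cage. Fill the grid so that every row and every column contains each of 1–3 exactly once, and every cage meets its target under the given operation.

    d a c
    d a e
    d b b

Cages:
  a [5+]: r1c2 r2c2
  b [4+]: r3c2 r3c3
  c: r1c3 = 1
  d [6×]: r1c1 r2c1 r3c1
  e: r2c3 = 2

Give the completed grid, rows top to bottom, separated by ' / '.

3 2 1 / 1 3 2 / 2 1 3

C is a freebie, leaving r1c3 = 1.
E is a freebie, leaving r2c3 = 2.
1 is placed in column 3; hence r3c3 = 3.
Cage a needs two cells with sum 5, so r1c2 = 2.
2 is placed in row 2, so r2c2 = 3.
3 is placed in row 3, which forces r3c2 = 1.
2 is placed in row 1, so r1c1 = 3.
Row 2 now contains 3, so r2c1 = 1.
Row 3 already has 1, leaving r3c1 = 2.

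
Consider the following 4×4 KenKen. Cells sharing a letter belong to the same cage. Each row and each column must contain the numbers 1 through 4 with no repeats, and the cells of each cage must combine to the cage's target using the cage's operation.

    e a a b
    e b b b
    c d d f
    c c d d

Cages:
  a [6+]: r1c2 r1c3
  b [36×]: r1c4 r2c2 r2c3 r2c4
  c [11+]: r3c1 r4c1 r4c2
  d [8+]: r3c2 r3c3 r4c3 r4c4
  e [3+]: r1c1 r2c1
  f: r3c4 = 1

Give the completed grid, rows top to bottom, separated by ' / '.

Cage b has product 36, so r1c4 = 3.
Cage c needs sum 11, so r3c1 = 4.
F is a freebie, which forces r3c4 = 1.
Cage c needs sum 11; hence r4c1 = 3.
The 3 cells of cage c must have sum 11, which forces r4c2 = 4.
4 is placed in row 4; hence r4c4 = 2.
Column 2 already has 4, which forces r1c2 = 2.
The two cells of cage a must have sum 6, which forces r1c3 = 4.
1 is placed in column 4; hence r2c4 = 4.
Column 2 now contains 2, so r3c2 = 3.
Row 3 now contains 3, which forces r3c3 = 2.
Row 4 already has 2, leaving r4c3 = 1.
2 is placed in row 1, leaving r1c1 = 1.
The two cells of cage e must have sum 3, so r2c1 = 2.
Column 2 already has 3, so r2c2 = 1.
Column 3 already has 1, leaving r2c3 = 3.

1 2 4 3 / 2 1 3 4 / 4 3 2 1 / 3 4 1 2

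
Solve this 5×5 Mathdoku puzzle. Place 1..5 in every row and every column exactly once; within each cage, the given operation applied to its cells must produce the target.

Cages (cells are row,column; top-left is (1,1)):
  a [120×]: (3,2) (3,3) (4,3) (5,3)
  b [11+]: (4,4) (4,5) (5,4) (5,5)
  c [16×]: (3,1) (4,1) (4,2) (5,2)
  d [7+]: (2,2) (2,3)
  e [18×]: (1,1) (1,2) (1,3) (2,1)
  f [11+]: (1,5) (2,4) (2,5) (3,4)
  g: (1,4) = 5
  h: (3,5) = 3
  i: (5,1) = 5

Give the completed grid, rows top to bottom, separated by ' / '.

2 3 1 5 4 / 3 2 5 4 1 / 1 5 4 2 3 / 4 1 2 3 5 / 5 4 3 1 2

Cage g is a single given cell; hence (1,4) = 5.
Cage e has product 18, which forces (2,1) = 3.
Cage h is given; hence (3,5) = 3.
Cage i is a single given cell; hence (5,1) = 5.
In row 1, 4 can only go at (1,5), so (1,5) = 4.
The 4 cells of cage b must have sum 11; hence (4,5) = 5.
The only place for 4 in row 2 is (2,4).
The only place for 1 in row 2 is (2,5).
The 4 cells of cage f must have sum 11, which forces (3,4) = 2.
1 is placed in column 5; hence (5,5) = 2.
The 4 cells of cage a must have product 120, so (4,3) = 2.
The 4 cells of cage a must have product 120, which forces (5,3) = 3.
Row 5 now contains 3, leaving (5,4) = 1.
Cage e has product 18, leaving (1,1) = 2.
Cage e needs product 18, leaving (1,2) = 3.
Column 3 already has 3, so (1,3) = 1.
Cage d needs two cells with sum 7, which forces (2,2) = 2.
Column 3 already has 2, so (2,3) = 5.
The 4 cells of cage c must have product 16; hence (3,1) = 1.
Column 3 now contains 5; hence (3,3) = 4.
The 4 cells of cage c must have product 16; hence (4,1) = 4.
Cage c needs product 16; hence (4,2) = 1.
Column 4 already has 1, which forces (4,4) = 3.
Row 5 now contains 1, leaving (5,2) = 4.
4 is placed in row 3, so (3,2) = 5.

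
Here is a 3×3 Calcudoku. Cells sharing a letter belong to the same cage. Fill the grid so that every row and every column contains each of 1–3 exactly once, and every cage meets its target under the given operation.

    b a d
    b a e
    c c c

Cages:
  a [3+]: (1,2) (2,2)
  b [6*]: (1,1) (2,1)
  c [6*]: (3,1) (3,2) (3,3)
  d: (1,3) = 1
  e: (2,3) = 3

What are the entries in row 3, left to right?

D is a freebie, leaving (1,3) = 1.
Cage e is a single given cell, so (2,3) = 3.
Column 3 already has 3, which forces (3,3) = 2.
The two cells of cage b must have product 6, leaving (1,1) = 3.
Row 1 now contains 1; hence (1,2) = 2.
Row 2 already has 3, which forces (2,1) = 2.
Cage a's pair has sum 3, so (2,2) = 1.
Column 1 now contains 3, leaving (3,1) = 1.
Column 2 already has 1, which forces (3,2) = 3.
Completed grid: 3 2 1 / 2 1 3 / 1 3 2.

1 3 2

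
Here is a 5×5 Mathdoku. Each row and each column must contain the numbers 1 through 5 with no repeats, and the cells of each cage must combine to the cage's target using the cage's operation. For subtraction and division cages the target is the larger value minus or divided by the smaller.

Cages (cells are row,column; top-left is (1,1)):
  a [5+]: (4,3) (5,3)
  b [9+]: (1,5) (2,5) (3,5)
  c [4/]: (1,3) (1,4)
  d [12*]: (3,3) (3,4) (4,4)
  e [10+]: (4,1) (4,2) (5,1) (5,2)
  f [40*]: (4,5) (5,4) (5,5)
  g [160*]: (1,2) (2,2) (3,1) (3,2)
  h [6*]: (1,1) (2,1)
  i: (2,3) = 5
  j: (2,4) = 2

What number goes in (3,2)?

Cage i is a single given cell, so (2,3) = 5.
Cage j is given; hence (2,4) = 2.
The 4 cells of cage g must have product 160; hence (3,1) = 4.
Cage h needs two cells with product 6, which forces (1,1) = 2.
Row 1 now contains 2, which forces (1,2) = 5.
Row 2 already has 2, leaving (2,1) = 3.
Row 2 already has 2, which forces (2,2) = 4.
Row 2 now contains 4, which forces (2,5) = 1.
Column 2 now contains 5, leaving (3,2) = 2.
Cage d has product 12; hence (4,4) = 4.
Column 4 already has 4, which forces (5,4) = 5.
The two cells of cage c must have quotient 4, so (1,3) = 4.
Column 4 already has 4, which forces (1,4) = 1.
Cage b has sum 9; hence (1,5) = 3.
Column 4 already has 1; hence (3,4) = 3.
The 3 cells of cage b must have sum 9, which forces (3,5) = 5.
Cage e needs sum 10, which forces (4,1) = 5.
Cage e has sum 10, which forces (4,2) = 1.
Cage f needs product 40, so (4,5) = 2.
5 is placed in row 5; hence (5,1) = 1.
The 4 cells of cage e must have sum 10; hence (5,2) = 3.
Row 5 already has 3, leaving (5,3) = 2.
Cage f has product 40, so (5,5) = 4.
Row 3 already has 3, which forces (3,3) = 1.
Row 4 already has 2; hence (4,3) = 3.
Filled in: 2 5 4 1 3 / 3 4 5 2 1 / 4 2 1 3 5 / 5 1 3 4 2 / 1 3 2 5 4.

2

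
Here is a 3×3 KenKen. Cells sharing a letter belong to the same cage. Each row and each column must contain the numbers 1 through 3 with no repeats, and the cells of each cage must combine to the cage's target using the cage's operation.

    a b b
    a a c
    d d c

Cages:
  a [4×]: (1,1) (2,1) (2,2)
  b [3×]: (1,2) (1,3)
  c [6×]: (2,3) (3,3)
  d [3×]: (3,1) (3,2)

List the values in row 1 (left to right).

Cage a needs product 4; hence (1,1) = 2.
The 3 cells of cage a must have product 4, which forces (2,1) = 1.
Cage a needs product 4, leaving (2,2) = 2.
Row 2 already has 2, leaving (2,3) = 3.
Column 1 now contains 1, which forces (3,1) = 3.
Row 3 now contains 3; hence (3,2) = 1.
3 is placed in column 3; hence (3,3) = 2.
Column 2 already has 1, so (1,2) = 3.
3 is placed in column 3; hence (1,3) = 1.
Filled in: 2 3 1 / 1 2 3 / 3 1 2.

2 3 1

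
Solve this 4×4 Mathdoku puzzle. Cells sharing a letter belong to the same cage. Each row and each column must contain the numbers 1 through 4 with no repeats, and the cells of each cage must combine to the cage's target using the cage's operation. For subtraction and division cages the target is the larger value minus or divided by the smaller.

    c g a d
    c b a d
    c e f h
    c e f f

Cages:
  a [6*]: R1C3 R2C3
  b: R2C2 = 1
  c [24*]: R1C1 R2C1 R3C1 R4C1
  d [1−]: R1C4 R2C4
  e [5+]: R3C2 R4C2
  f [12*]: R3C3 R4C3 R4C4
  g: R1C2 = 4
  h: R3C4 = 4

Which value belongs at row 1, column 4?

Cage g is a single given cell, which forces R1C2 = 4.
Cage b is given, so R2C2 = 1.
Cage h is given, so R3C4 = 4.
The only place for 4 in row 2 is R2C1.
The only place for 4 in row 4 is R4C3.
The only place for 1 in column 3 is R3C3.
The 3 cells of cage f must have product 12; hence R4C4 = 3.
Cage d needs two cells with difference 1, leaving R1C4 = 1.
Column 4 already has 3; hence R2C4 = 2.
Cage e's pair has sum 5, which forces R3C2 = 3.
Row 4 already has 3; hence R4C2 = 2.
Cage c needs product 24, which forces R1C1 = 3.
Cage a needs two cells with product 6, so R1C3 = 2.
Row 2 already has 2; hence R2C3 = 3.
3 is placed in row 3; hence R3C1 = 2.
2 is placed in row 4, so R4C1 = 1.
Completed grid: 3 4 2 1 / 4 1 3 2 / 2 3 1 4 / 1 2 4 3.

1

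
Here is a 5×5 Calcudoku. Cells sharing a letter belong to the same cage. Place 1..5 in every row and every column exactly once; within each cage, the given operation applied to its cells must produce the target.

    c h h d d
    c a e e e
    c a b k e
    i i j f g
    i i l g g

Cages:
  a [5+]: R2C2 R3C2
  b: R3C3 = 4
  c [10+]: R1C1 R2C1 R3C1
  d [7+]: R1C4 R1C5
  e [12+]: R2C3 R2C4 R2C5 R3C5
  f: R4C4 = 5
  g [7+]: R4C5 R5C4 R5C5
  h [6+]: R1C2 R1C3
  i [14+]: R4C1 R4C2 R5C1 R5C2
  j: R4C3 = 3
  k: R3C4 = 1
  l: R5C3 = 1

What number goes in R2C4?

Cage b is a single given cell; hence R3C3 = 4.
Cage k is given; hence R3C4 = 1.
Cage j is given; hence R4C3 = 3.
F is a freebie; hence R4C4 = 5.
Cage l is given, leaving R5C3 = 1.
In column 2, 5 can only go at R5C2, so R5C2 = 5.
In column 2, 1 can only go at R1C2, so R1C2 = 1.
Cage h's pair has sum 6, leaving R1C3 = 5.
5 is placed in column 3, leaving R2C3 = 2.
2 is placed in row 2, so R2C2 = 3.
Row 2 now contains 3; hence R2C4 = 4.
Cage a needs two cells with sum 5, leaving R3C2 = 2.
Column 2 already has 2, so R4C2 = 4.
4 is placed in column 4; hence R5C4 = 2.
4 is placed in column 4, which forces R1C4 = 3.
Cage d needs two cells with sum 7, which forces R1C5 = 4.
Cage e needs sum 12; hence R2C5 = 1.
Cage e needs sum 12, leaving R3C5 = 5.
Column 5 already has 1; hence R4C5 = 2.
Column 5 already has 4; hence R5C5 = 3.
Row 1 already has 4, leaving R1C1 = 2.
1 is placed in row 2; hence R2C1 = 5.
5 is placed in row 3, leaving R3C1 = 3.
Row 4 now contains 2, so R4C1 = 1.
Row 5 already has 3, so R5C1 = 4.
The full grid is 2 1 5 3 4 / 5 3 2 4 1 / 3 2 4 1 5 / 1 4 3 5 2 / 4 5 1 2 3.

4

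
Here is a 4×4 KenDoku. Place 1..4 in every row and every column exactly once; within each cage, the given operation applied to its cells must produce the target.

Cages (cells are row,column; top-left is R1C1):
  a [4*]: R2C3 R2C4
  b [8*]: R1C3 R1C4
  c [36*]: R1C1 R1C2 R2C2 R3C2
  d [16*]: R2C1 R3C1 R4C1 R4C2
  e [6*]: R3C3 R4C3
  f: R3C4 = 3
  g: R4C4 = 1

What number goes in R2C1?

2

The 4 cells of cage c must have product 36, leaving R1C1 = 3.
F is a freebie, so R3C4 = 3.
The 4 cells of cage d must have product 16, leaving R4C2 = 2.
2 is placed in row 4, leaving R4C3 = 3.
Cage g is given, which forces R4C4 = 1.
Cage c needs product 36, so R2C2 = 3.
The two cells of cage a must have product 4, which forces R2C3 = 1.
1 is placed in column 4, so R2C4 = 4.
3 is placed in row 3, which forces R3C3 = 2.
1 is placed in row 4, which forces R4C1 = 4.
2 is placed in column 3, which forces R1C3 = 4.
Column 4 already has 4; hence R1C4 = 2.
Row 2 now contains 1, so R2C1 = 2.
Row 3 now contains 2, which forces R3C1 = 1.
Row 3 already has 1, so R3C2 = 4.
Row 1 already has 4, which forces R1C2 = 1.
Filled in: 3 1 4 2 / 2 3 1 4 / 1 4 2 3 / 4 2 3 1.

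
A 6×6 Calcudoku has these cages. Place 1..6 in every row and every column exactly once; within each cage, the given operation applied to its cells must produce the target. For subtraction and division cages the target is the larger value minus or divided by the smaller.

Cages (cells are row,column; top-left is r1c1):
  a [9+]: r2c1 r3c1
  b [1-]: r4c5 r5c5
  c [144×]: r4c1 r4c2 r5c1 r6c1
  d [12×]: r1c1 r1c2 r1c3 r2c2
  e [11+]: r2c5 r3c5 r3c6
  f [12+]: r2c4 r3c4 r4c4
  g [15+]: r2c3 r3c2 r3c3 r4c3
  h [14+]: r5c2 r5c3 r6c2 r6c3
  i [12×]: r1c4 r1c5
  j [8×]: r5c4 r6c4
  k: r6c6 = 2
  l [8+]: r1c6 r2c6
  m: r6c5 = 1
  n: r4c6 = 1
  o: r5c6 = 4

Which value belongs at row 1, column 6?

N is a freebie, so r4c6 = 1.
O is a freebie; hence r5c6 = 4.
M is a freebie, which forces r6c5 = 1.
Cage k is a single given cell, which forces r6c6 = 2.
Row 5 now contains 4, which forces r5c4 = 2.
2 is placed in row 6; hence r6c4 = 4.
Row 1 needs a 5, and only r1c6 is open for it.
Column 6 already has 5, which forces r2c6 = 3.
Column 6 now contains 3, which forces r3c6 = 6.
Cage e has sum 11; hence r2c5 = 2.
Cage e has sum 11, so r3c5 = 3.
Cage i needs two cells with product 12, so r1c4 = 3.
2 is placed in column 5, leaving r1c5 = 4.
Row 2 already has 2; hence r2c2 = 1.
Column 2 already has 1, so r5c2 = 5.
Row 5 already has 5, so r5c3 = 1.
Row 5 already has 5, leaving r5c5 = 6.
Column 2 now contains 5, which forces r6c2 = 3.
3 is placed in row 6, leaving r6c3 = 5.
Cage d needs product 12; hence r1c1 = 1.
The 4 cells of cage g must have sum 15, leaving r2c3 = 6.
Row 2 now contains 6, leaving r2c4 = 5.
Cage f has sum 12, leaving r3c4 = 1.
Cage g needs sum 15, leaving r4c3 = 3.
Column 4 already has 5, leaving r4c4 = 6.
Column 5 now contains 6, which forces r4c5 = 5.
Row 5 already has 6, leaving r5c1 = 3.
3 is placed in row 6, which forces r6c1 = 6.
The 4 cells of cage d must have product 12, so r1c2 = 6.
6 is placed in column 3, which forces r1c3 = 2.
Row 2 already has 5, leaving r2c1 = 4.
Cage a needs two cells with sum 9; hence r3c1 = 5.
Column 3 now contains 2, leaving r3c3 = 4.
Column 1 now contains 4, leaving r4c1 = 2.
2 is placed in row 4, so r4c2 = 4.
Row 3 already has 4, which forces r3c2 = 2.
Filled in: 1 6 2 3 4 5 / 4 1 6 5 2 3 / 5 2 4 1 3 6 / 2 4 3 6 5 1 / 3 5 1 2 6 4 / 6 3 5 4 1 2.

5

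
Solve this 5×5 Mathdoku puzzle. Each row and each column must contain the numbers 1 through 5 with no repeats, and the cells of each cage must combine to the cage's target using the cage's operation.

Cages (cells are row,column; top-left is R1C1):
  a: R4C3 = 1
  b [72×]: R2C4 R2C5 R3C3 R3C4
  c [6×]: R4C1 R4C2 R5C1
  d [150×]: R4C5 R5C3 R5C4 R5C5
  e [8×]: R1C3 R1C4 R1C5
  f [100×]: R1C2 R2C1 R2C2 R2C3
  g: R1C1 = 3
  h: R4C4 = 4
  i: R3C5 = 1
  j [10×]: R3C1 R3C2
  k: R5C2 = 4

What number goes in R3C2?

2

Cage g is a single given cell, leaving R1C1 = 3.
Cage f needs product 100, so R1C2 = 5.
Column 2 now contains 5; hence R3C2 = 2.
Cage i is a single given cell; hence R3C5 = 1.
A is a freebie, which forces R4C3 = 1.
Cage h is a single given cell, so R4C4 = 4.
The 4 cells of cage d must have product 150, so R4C5 = 5.
Cage k is given, which forces R5C2 = 4.
The 3 cells of cage e must have product 8; hence R1C4 = 1.
Column 2 now contains 4, leaving R2C2 = 1.
The 4 cells of cage b must have product 72, so R2C4 = 2.
Cage b needs product 72, leaving R2C5 = 3.
Row 3 already has 2, leaving R3C1 = 5.
Cage b has product 72, which forces R3C3 = 4.
4 is placed in column 4, leaving R3C4 = 3.
Row 4 now contains 1, so R4C1 = 2.
Row 4 now contains 1, so R4C2 = 3.
The 3 cells of cage c must have product 6, so R5C1 = 1.
Column 4 already has 3; hence R5C4 = 5.
Column 5 already has 3, which forces R5C5 = 2.
4 is placed in column 3; hence R1C3 = 2.
Column 5 now contains 2, leaving R1C5 = 4.
Column 1 now contains 5, so R2C1 = 4.
4 is placed in column 3; hence R2C3 = 5.
2 is placed in row 5; hence R5C3 = 3.
Filled in: 3 5 2 1 4 / 4 1 5 2 3 / 5 2 4 3 1 / 2 3 1 4 5 / 1 4 3 5 2.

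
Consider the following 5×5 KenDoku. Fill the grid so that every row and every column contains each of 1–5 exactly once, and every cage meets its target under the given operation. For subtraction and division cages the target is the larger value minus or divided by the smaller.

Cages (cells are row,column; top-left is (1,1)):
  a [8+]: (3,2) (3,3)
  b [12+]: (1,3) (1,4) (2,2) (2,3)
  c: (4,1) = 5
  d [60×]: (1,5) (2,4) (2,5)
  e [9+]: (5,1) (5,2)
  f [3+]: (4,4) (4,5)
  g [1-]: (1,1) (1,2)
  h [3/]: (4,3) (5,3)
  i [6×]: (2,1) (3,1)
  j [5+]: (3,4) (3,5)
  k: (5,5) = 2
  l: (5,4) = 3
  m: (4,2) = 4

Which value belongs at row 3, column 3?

5

C is a freebie, leaving (4,1) = 5.
Cage m is given, which forces (4,2) = 4.
Column 1 already has 5, so (5,1) = 4.
Column 2 already has 4, so (5,2) = 5.
Cage l is a single given cell, so (5,4) = 3.
Cage k is a single given cell, so (5,5) = 2.
Column 2 now contains 5, so (3,2) = 3.
Cage a needs two cells with sum 8; hence (3,3) = 5.
Cage h's pair has quotient 3, leaving (4,3) = 3.
The two cells of cage f must have sum 3; hence (4,4) = 2.
Column 5 now contains 2, so (4,5) = 1.
3 is placed in row 5, which forces (5,3) = 1.
The two cells of cage i must have product 6; hence (2,1) = 3.
Row 3 already has 3, so (3,1) = 2.
The two cells of cage j must have sum 5, leaving (3,4) = 1.
1 is placed in column 5, so (3,5) = 4.
Column 1 already has 2, so (1,1) = 1.
The two cells of cage g must have difference 1, which forces (1,2) = 2.
Row 1 now contains 2, leaving (1,3) = 4.
4 is placed in row 1, leaving (1,4) = 5.
The 3 cells of cage d must have product 60, leaving (1,5) = 3.
Column 2 now contains 2; hence (2,2) = 1.
Column 3 now contains 4; hence (2,3) = 2.
Cage d needs product 60, leaving (2,4) = 4.
Column 5 now contains 4; hence (2,5) = 5.
Completed grid: 1 2 4 5 3 / 3 1 2 4 5 / 2 3 5 1 4 / 5 4 3 2 1 / 4 5 1 3 2.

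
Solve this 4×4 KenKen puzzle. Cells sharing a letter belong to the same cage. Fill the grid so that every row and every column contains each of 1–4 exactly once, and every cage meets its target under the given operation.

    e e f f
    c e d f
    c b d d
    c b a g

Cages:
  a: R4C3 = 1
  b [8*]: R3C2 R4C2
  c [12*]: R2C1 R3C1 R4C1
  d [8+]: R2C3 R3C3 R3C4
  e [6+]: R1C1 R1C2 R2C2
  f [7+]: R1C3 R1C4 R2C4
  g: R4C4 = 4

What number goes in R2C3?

3

Cage a is a single given cell, which forces R4C3 = 1.
Cage g is a single given cell; hence R4C4 = 4.
The two cells of cage b must have product 8, leaving R3C2 = 4.
4 is placed in row 4, which forces R4C1 = 3.
4 is placed in row 4, so R4C2 = 2.
The 3 cells of cage e must have sum 6; hence R1C1 = 2.
Cage c needs product 12, so R2C1 = 4.
Row 2 now contains 4, which forces R2C3 = 3.
Row 3 now contains 4, leaving R3C1 = 1.
3 is placed in column 3, leaving R3C3 = 2.
Row 3 now contains 1; hence R3C4 = 3.
Cage e needs sum 6; hence R1C2 = 3.
3 is placed in column 3, leaving R1C3 = 4.
Column 4 already has 3, so R1C4 = 1.
3 is placed in row 2, which forces R2C2 = 1.
The 3 cells of cage f must have sum 7, leaving R2C4 = 2.
The full grid is 2 3 4 1 / 4 1 3 2 / 1 4 2 3 / 3 2 1 4.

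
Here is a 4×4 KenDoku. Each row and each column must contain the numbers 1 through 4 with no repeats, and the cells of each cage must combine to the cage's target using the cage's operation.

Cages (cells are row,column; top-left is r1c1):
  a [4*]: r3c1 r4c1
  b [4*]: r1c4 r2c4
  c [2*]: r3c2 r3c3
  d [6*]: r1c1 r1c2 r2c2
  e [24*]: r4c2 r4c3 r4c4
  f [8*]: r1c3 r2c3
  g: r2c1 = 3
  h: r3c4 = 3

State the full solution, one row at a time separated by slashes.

G is a freebie, so r2c1 = 3.
Cage h is given, leaving r3c4 = 3.
Cage d has product 6, so r1c2 = 3.
The 3 cells of cage e must have product 24, which forces r4c3 = 3.
In row 3, 4 can only go at r3c1, so r3c1 = 4.
4 is placed in column 1, leaving r4c1 = 1.
1 is placed in column 1, which forces r1c1 = 2.
2 is placed in row 1; hence r1c3 = 4.
Row 1 now contains 4, leaving r1c4 = 1.
Cage d needs product 6; hence r2c2 = 1.
4 is placed in column 3, leaving r2c3 = 2.
Column 4 already has 1, so r2c4 = 4.
Column 2 now contains 1, leaving r3c2 = 2.
Column 3 now contains 2, leaving r3c3 = 1.
Column 2 already has 2, so r4c2 = 4.
4 is placed in column 4, so r4c4 = 2.

2 3 4 1 / 3 1 2 4 / 4 2 1 3 / 1 4 3 2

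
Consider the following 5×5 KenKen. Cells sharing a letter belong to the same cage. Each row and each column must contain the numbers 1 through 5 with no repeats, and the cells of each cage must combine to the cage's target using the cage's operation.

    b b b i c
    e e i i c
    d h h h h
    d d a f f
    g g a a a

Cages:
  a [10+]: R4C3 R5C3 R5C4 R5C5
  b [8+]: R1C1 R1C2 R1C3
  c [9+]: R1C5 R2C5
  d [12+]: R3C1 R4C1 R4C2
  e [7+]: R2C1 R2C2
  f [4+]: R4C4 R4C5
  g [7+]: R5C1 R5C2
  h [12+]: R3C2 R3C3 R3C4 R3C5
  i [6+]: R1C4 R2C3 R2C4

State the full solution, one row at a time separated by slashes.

Row 3 needs a 3, and only R3C1 is open for it.
In row 4, 2 can only go at R4C3, so R4C3 = 2.
In column 1, 1 can only go at R1C1, so R1C1 = 1.
The only place for 1 in column 2 is R3C2.
The pair R1C5/R2C5 in column 5 holds {4, 5}, so R3C5 = 2.
Column 4 needs a 5, and only R3C4 is open for it.
Row 3 already has 5, so R3C3 = 4.
In column 4, 4 can only go at R5C4, so R5C4 = 4.
In column 2, 3 can only go at R2C2, so R2C2 = 3.
The 3 cells of cage i must have sum 6, so R1C4 = 3.
Cage e's pair has sum 7; hence R2C1 = 4.
Row 2 now contains 3; hence R2C3 = 1.
The 3 cells of cage i must have sum 6, which forces R2C4 = 2.
Row 2 now contains 4, so R2C5 = 5.
4 is placed in column 1, which forces R4C1 = 5.
Row 4 now contains 5, leaving R4C2 = 4.
Column 4 now contains 3, so R4C4 = 1.
1 is placed in row 4, so R4C5 = 3.
5 is placed in column 1, which forces R5C1 = 2.
2 is placed in row 5, leaving R5C2 = 5.
Column 3 already has 1, leaving R5C3 = 3.
Column 5 now contains 3, leaving R5C5 = 1.
Column 2 now contains 4, which forces R1C2 = 2.
Row 1 already has 3; hence R1C3 = 5.
5 is placed in column 5, which forces R1C5 = 4.

1 2 5 3 4 / 4 3 1 2 5 / 3 1 4 5 2 / 5 4 2 1 3 / 2 5 3 4 1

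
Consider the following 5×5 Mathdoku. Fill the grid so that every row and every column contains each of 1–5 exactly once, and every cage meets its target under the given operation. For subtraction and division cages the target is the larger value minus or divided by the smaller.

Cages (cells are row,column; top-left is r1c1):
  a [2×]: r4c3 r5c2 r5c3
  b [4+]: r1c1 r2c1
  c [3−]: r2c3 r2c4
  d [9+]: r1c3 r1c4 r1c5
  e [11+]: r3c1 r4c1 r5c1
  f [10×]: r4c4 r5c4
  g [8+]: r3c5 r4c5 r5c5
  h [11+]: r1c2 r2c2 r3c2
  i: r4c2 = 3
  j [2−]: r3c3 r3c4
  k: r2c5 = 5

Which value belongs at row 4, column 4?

Cage k is a single given cell, leaving r2c5 = 5.
Cage i is a single given cell, leaving r4c2 = 3.
The 3 cells of cage a must have product 2; hence r4c3 = 1.
Cage a needs product 2; hence r5c2 = 1.
Cage a needs product 2, leaving r5c3 = 2.
Row 5 now contains 2, leaving r5c4 = 5.
2 is placed in column 3, which forces r2c3 = 4.
The two cells of cage c must have difference 3, so r2c4 = 1.
Cage g needs sum 8; hence r3c5 = 1.
Column 4 now contains 5, so r4c4 = 2.
Cage g needs sum 8; hence r4c5 = 4.
Row 5 already has 5; hence r5c1 = 4.
Cage g has sum 8, so r5c5 = 3.
Cage b's pair has sum 4, which forces r1c1 = 1.
Cage d has sum 9, leaving r1c3 = 3.
Cage d needs sum 9; hence r1c4 = 4.
Column 5 now contains 3, leaving r1c5 = 2.
Row 2 already has 1, which forces r2c1 = 3.
4 is placed in row 2; hence r2c2 = 2.
The 3 cells of cage e must have sum 11, which forces r3c1 = 2.
Cage j needs two cells with difference 2, so r3c3 = 5.
2 is placed in column 4, leaving r3c4 = 3.
2 is placed in row 4; hence r4c1 = 5.
4 is placed in row 1, so r1c2 = 5.
Row 3 now contains 5, which forces r3c2 = 4.
Completed grid: 1 5 3 4 2 / 3 2 4 1 5 / 2 4 5 3 1 / 5 3 1 2 4 / 4 1 2 5 3.

2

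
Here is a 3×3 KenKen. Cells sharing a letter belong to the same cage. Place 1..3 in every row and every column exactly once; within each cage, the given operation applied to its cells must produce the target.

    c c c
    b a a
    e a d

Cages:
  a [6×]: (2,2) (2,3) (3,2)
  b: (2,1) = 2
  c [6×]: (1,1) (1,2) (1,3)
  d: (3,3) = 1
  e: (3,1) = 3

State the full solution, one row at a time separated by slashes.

Cage b is given, leaving (2,1) = 2.
Cage e is a single given cell, leaving (3,1) = 3.
D is a freebie, so (3,3) = 1.
Column 1 now contains 3; hence (1,1) = 1.
Cage a needs product 6; hence (2,2) = 1.
Column 3 already has 1; hence (2,3) = 3.
Row 3 already has 1, which forces (3,2) = 2.
Column 2 now contains 2; hence (1,2) = 3.
3 is placed in column 3; hence (1,3) = 2.

1 3 2 / 2 1 3 / 3 2 1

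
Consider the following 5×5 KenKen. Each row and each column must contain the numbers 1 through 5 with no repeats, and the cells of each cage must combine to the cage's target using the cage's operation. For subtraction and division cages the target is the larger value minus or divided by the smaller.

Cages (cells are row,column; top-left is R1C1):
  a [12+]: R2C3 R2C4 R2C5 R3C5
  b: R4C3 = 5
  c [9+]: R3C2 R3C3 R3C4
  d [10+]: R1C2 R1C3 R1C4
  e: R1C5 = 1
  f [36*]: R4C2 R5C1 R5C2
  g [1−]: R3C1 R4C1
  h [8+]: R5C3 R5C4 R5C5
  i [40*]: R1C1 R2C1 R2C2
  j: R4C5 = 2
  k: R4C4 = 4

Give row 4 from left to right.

E is a freebie; hence R1C5 = 1.
Cage f has product 36, which forces R4C2 = 3.
Cage b is a single given cell, so R4C3 = 5.
K is a freebie, leaving R4C4 = 4.
J is a freebie, which forces R4C5 = 2.
Cage f has product 36, which forces R5C1 = 3.
The 3 cells of cage f must have product 36; hence R5C2 = 4.
4 is placed in row 5, leaving R5C5 = 5.
Cage g's pair has difference 1, so R3C1 = 2.
Row 4 already has 2; hence R4C1 = 1.
Cage i has product 40, so R2C2 = 2.
Column 2 already has 2, which forces R1C2 = 5.
Cage a has sum 12, so R2C3 = 4.
Cage a needs sum 12; hence R2C4 = 1.
Cage a has sum 12, which forces R2C5 = 3.
5 is placed in column 2; hence R3C2 = 1.
Row 3 already has 1, leaving R3C3 = 3.
3 is placed in row 3, so R3C4 = 5.
Cage a has sum 12; hence R3C5 = 4.
Column 4 now contains 1; hence R5C4 = 2.
Row 1 now contains 5, which forces R1C1 = 4.
Column 3 already has 3, so R1C3 = 2.
Column 4 already has 2, so R1C4 = 3.
4 is placed in row 2, which forces R2C1 = 5.
Row 5 already has 2, leaving R5C3 = 1.
The full grid is 4 5 2 3 1 / 5 2 4 1 3 / 2 1 3 5 4 / 1 3 5 4 2 / 3 4 1 2 5.

1 3 5 4 2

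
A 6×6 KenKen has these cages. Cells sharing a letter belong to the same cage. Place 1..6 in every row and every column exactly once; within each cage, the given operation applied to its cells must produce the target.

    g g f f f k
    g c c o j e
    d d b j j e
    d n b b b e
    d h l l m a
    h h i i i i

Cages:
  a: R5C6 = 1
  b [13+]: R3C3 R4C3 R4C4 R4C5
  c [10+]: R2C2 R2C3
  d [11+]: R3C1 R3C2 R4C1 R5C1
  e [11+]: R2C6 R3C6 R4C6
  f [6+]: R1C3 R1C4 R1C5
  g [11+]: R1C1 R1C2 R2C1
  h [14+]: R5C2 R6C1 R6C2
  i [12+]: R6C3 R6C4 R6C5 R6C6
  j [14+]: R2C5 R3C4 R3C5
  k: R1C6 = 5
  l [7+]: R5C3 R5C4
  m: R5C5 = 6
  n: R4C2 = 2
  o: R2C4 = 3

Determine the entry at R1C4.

K is a freebie, which forces R1C6 = 5.
O is a freebie; hence R2C4 = 3.
Cage n is given; hence R4C2 = 2.
M is a freebie, which forces R5C5 = 6.
A is a freebie; hence R5C6 = 1.
The 3 cells of cage j must have sum 14, so R2C5 = 5.
In row 2, 1 can only go at R2C1, so R2C1 = 1.
The 4 cells of cage d must have sum 11, so R3C2 = 1.
In row 2, 2 can only go at R2C6, so R2C6 = 2.
The only place for 4 in column 6 is R6C6.
Row 5 needs a 4, and only R5C4 is open for it.
Cage l's pair has sum 7, which forces R5C3 = 3.
The 3 cells of cage f must have sum 6; hence R1C5 = 3.
3 is placed in column 5, leaving R3C5 = 4.
4 is placed in column 5; hence R4C5 = 1.
Row 5 now contains 3, leaving R5C2 = 5.
Column 5 now contains 1; hence R6C5 = 2.
The 4 cells of cage b must have sum 13, so R3C3 = 2.
Cage j needs sum 14, so R3C4 = 5.
Cage b needs sum 13, so R4C3 = 4.
Cage b has sum 13, so R4C4 = 6.
Row 4 now contains 6, so R4C6 = 3.
Row 5 already has 5, which forces R5C1 = 2.
Column 4 already has 5, which forces R6C4 = 1.
Column 3 now contains 2, which forces R1C3 = 1.
1 is placed in column 4; hence R1C4 = 2.
Cage c's pair has sum 10; hence R2C2 = 4.
4 is placed in column 3, which forces R2C3 = 6.
Row 3 already has 5, leaving R3C1 = 3.
3 is placed in column 6; hence R3C6 = 6.
Row 4 already has 3, which forces R4C1 = 5.
Column 1 already has 3, which forces R6C1 = 6.
6 is placed in row 6, leaving R6C2 = 3.
Row 6 now contains 1, so R6C3 = 5.
Column 1 now contains 6; hence R1C1 = 4.
Column 2 already has 4, leaving R1C2 = 6.
The full grid is 4 6 1 2 3 5 / 1 4 6 3 5 2 / 3 1 2 5 4 6 / 5 2 4 6 1 3 / 2 5 3 4 6 1 / 6 3 5 1 2 4.

2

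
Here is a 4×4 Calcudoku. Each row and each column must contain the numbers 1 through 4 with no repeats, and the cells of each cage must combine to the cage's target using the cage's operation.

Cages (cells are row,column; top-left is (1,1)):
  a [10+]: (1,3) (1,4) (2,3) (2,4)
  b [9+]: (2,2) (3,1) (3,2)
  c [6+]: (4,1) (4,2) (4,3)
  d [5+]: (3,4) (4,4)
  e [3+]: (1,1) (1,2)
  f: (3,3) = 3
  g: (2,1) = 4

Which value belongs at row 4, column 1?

3

Cage g is given, so (2,1) = 4.
Cage f is a single given cell, which forces (3,3) = 3.
Cage b needs sum 9, leaving (2,2) = 3.
3 is placed in row 3, so (3,1) = 2.
Cage b needs sum 9, which forces (3,2) = 4.
Row 3 now contains 4, so (3,4) = 1.
Column 1 now contains 2, leaving (1,1) = 1.
Cage e's pair has sum 3, so (1,2) = 2.
Cage a has sum 10, leaving (1,3) = 4.
The 4 cells of cage a must have sum 10, leaving (1,4) = 3.
The 4 cells of cage a must have sum 10, so (2,3) = 1.
1 is placed in column 4, leaving (2,4) = 2.
Cage c needs sum 6, which forces (4,1) = 3.
2 is placed in column 2, which forces (4,2) = 1.
Column 3 already has 1, so (4,3) = 2.
Cage d's pair has sum 5; hence (4,4) = 4.
The full grid is 1 2 4 3 / 4 3 1 2 / 2 4 3 1 / 3 1 2 4.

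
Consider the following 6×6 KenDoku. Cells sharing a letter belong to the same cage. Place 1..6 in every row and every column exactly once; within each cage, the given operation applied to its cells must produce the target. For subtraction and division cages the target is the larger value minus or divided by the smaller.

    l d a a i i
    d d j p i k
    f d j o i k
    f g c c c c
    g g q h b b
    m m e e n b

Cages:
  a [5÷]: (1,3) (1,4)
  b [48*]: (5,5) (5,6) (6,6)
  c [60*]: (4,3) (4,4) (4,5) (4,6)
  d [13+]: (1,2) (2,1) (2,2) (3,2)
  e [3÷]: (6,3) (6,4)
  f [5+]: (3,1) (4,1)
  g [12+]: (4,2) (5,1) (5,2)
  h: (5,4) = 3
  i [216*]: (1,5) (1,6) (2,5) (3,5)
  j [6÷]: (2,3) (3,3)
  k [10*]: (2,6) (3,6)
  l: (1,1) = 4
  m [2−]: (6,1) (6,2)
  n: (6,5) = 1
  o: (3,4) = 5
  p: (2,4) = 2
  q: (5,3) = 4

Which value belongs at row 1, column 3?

5

L is a freebie, leaving (1,1) = 4.
P is a freebie; hence (2,4) = 2.
Row 2 now contains 2, leaving (2,6) = 5.
Cage o is given; hence (3,4) = 5.
5 is placed in column 6, so (3,6) = 2.
Cage q is a single given cell, so (5,3) = 4.
Cage h is a single given cell, leaving (5,4) = 3.
3 is placed in row 5; hence (5,6) = 6.
Cage n is a single given cell; hence (6,5) = 1.
Column 6 already has 6, so (6,6) = 4.
Cage a needs two cells with quotient 5, so (1,3) = 5.
Column 4 now contains 5; hence (1,4) = 1.
Cage i needs product 216; hence (1,5) = 6.
Column 6 already has 6; hence (1,6) = 3.
The two cells of cage f must have sum 5; hence (3,1) = 3.
Row 3 already has 3, which forces (3,5) = 4.
Cage f needs two cells with sum 5, which forces (4,1) = 2.
Column 6 already has 3; hence (4,6) = 1.
Row 5 already has 6; hence (5,5) = 2.
Column 1 already has 3, leaving (6,1) = 5.
Row 6 now contains 5, so (6,2) = 3.
Cage e needs two cells with quotient 3, leaving (6,3) = 2.
Row 6 now contains 1, so (6,4) = 6.
Row 1 already has 3, which forces (1,2) = 2.
Cage d has sum 13, so (2,2) = 4.
Column 5 already has 4; hence (2,5) = 3.
The 3 cells of cage g must have sum 12; hence (4,2) = 6.
1 is placed in row 4; hence (4,3) = 3.
6 is placed in column 4, leaving (4,4) = 4.
Cage c needs product 60, so (4,5) = 5.
Column 1 already has 5, so (5,1) = 1.
Cage g needs sum 12; hence (5,2) = 5.
1 is placed in column 1, leaving (2,1) = 6.
Row 2 already has 6; hence (2,3) = 1.
Column 2 already has 6, which forces (3,2) = 1.
Column 3 already has 1, leaving (3,3) = 6.
Completed grid: 4 2 5 1 6 3 / 6 4 1 2 3 5 / 3 1 6 5 4 2 / 2 6 3 4 5 1 / 1 5 4 3 2 6 / 5 3 2 6 1 4.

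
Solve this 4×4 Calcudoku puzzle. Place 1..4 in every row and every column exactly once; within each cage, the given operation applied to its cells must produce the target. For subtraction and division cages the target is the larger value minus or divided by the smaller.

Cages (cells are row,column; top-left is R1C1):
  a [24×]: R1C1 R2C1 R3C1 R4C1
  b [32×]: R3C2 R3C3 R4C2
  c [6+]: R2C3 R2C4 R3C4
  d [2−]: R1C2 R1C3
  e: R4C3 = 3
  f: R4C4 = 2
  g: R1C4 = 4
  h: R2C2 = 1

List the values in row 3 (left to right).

Cage g is a single given cell, so R1C4 = 4.
Cage h is a single given cell, leaving R2C2 = 1.
Cage b has product 32; hence R3C2 = 2.
Cage b needs product 32; hence R3C3 = 4.
The 3 cells of cage b must have product 32, which forces R4C2 = 4.
Cage e is a single given cell, which forces R4C3 = 3.
Cage f is a single given cell, so R4C4 = 2.
The 4 cells of cage a must have product 24, leaving R1C1 = 2.
2 is placed in column 2; hence R1C2 = 3.
The two cells of cage d must have difference 2; hence R1C3 = 1.
Cage a has product 24, so R2C1 = 4.
Column 3 now contains 3, so R2C3 = 2.
2 is placed in column 4; hence R2C4 = 3.
Cage a needs product 24; hence R3C1 = 3.
Cage c needs sum 6, leaving R3C4 = 1.
Row 4 already has 2, leaving R4C1 = 1.
Completed grid: 2 3 1 4 / 4 1 2 3 / 3 2 4 1 / 1 4 3 2.

3 2 4 1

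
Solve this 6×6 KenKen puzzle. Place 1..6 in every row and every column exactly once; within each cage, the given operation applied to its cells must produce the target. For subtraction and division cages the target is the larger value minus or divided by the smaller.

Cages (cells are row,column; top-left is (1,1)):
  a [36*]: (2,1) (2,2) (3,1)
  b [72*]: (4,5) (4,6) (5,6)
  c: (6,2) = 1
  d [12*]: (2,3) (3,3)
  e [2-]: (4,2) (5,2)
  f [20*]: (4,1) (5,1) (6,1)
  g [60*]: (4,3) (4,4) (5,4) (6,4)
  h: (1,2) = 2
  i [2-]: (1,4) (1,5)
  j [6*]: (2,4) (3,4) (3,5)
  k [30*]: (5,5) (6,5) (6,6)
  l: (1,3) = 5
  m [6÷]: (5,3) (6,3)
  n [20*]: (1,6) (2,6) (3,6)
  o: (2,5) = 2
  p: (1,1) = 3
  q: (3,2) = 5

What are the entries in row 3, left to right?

Cage p is a single given cell, which forces (1,1) = 3.
Cage h is given, leaving (1,2) = 2.
Cage l is given; hence (1,3) = 5.
Cage o is given, leaving (2,5) = 2.
Q is a freebie, so (3,2) = 5.
Cage c is given, which forces (6,2) = 1.
1 is placed in row 6, so (6,3) = 6.
Cage n needs product 20; hence (2,6) = 5.
Column 3 now contains 6, which forces (5,3) = 1.
Cage k has product 30, which forces (6,6) = 2.
The 3 cells of cage f must have product 20; hence (4,1) = 1.
Column 1 already has 1, so (2,1) = 6.
Cage a has product 36, so (2,2) = 3.
Row 2 now contains 3, so (2,3) = 4.
Row 2 now contains 3, so (2,4) = 1.
Cage a needs product 36, which forces (3,1) = 2.
4 is placed in column 3; hence (3,3) = 3.
Row 3 now contains 2; hence (3,4) = 6.
3 is placed in row 3, which forces (3,5) = 1.
1 is placed in row 3, leaving (3,6) = 4.
The 4 cells of cage g must have product 60, so (4,3) = 2.
Cage g has product 60, so (5,4) = 2.
Column 4 already has 6, so (1,4) = 4.
The two cells of cage i must have difference 2, leaving (1,5) = 6.
Column 6 now contains 4, so (1,6) = 1.
The 3 cells of cage b must have product 72, which forces (4,5) = 4.
4 is placed in row 4, which forces (4,2) = 6.
6 is placed in row 4, leaving (4,6) = 3.
Cage e's pair has difference 2; hence (5,2) = 4.
3 is placed in column 6; hence (5,6) = 6.
Row 4 now contains 3, which forces (4,4) = 5.
Row 5 now contains 4, leaving (5,1) = 5.
Row 5 now contains 5, which forces (5,5) = 3.
Cage f needs product 20, so (6,1) = 4.
The 4 cells of cage g must have product 60, leaving (6,4) = 3.
3 is placed in column 5; hence (6,5) = 5.
Completed grid: 3 2 5 4 6 1 / 6 3 4 1 2 5 / 2 5 3 6 1 4 / 1 6 2 5 4 3 / 5 4 1 2 3 6 / 4 1 6 3 5 2.

2 5 3 6 1 4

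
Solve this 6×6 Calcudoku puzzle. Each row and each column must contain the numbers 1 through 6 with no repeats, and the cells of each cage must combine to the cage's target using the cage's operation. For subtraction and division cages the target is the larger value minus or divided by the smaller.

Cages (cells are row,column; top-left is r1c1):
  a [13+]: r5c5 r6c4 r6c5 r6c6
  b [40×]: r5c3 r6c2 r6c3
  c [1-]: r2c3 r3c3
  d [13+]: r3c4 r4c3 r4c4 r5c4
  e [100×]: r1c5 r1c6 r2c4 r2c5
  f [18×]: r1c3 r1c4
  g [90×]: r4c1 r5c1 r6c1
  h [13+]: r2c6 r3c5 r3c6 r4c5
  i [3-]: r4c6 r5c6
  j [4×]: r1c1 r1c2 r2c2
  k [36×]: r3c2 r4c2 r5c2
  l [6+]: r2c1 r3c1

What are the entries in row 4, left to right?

6 2 1 5 3 4

Column 2 needs a 5, and only r6c2 is open for it.
In column 2, 4 can only go at r1c2, so r1c2 = 4.
Cage j has product 4, leaving r1c1 = 1.
Cage j needs product 4, which forces r2c2 = 1.
R2c4 and r2c5 in row 2 are {2, 5}; hence r2c1 = 4.
Cage l needs two cells with sum 6, which forces r3c1 = 2.
Column 3 needs a 1, and only r4c3 is open for it.
The only place for 5 in column 3 is r3c3.
Cage c needs two cells with difference 1, so r2c3 = 6.
Row 2 already has 6, leaving r2c6 = 3.
Column 3 already has 6, so r1c3 = 3.
Cage f needs two cells with product 18, leaving r1c4 = 6.
The only place for 1 in column 4 is r6c4.
The only place for 1 in row 5 is r5c6.
Cage h needs sum 13, which forces r3c5 = 1.
Cage i needs two cells with difference 3, which forces r4c6 = 4.
4 is placed in column 6, leaving r3c6 = 6.
Cage h needs sum 13, so r4c5 = 3.
Column 6 already has 6, which forces r6c6 = 2.
Cage e needs product 100, so r1c5 = 2.
2 is placed in column 6, leaving r1c6 = 5.
Cage e needs product 100; hence r2c4 = 2.
Cage e needs product 100; hence r2c5 = 5.
6 is placed in row 3, so r3c2 = 3.
3 is placed in row 3, leaving r3c4 = 4.
3 is placed in row 4, so r4c4 = 5.
The 3 cells of cage b must have product 40, leaving r5c3 = 2.
Column 4 already has 4, leaving r5c4 = 3.
Row 6 already has 2, which forces r6c3 = 4.
Row 6 already has 4, leaving r6c5 = 6.
Row 4 already has 5, which forces r4c1 = 6.
The 3 cells of cage k must have product 36, leaving r4c2 = 2.
Cage g has product 90, which forces r5c1 = 5.
Row 5 already has 2, so r5c2 = 6.
Column 5 already has 6, leaving r5c5 = 4.
Row 6 now contains 6, which forces r6c1 = 3.
Completed grid: 1 4 3 6 2 5 / 4 1 6 2 5 3 / 2 3 5 4 1 6 / 6 2 1 5 3 4 / 5 6 2 3 4 1 / 3 5 4 1 6 2.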